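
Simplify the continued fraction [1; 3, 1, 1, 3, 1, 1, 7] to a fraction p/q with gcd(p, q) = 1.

Starting at the tail and folding back:
Start with 7.
1 + 1/(7/1) = 1 + 1/7 = 8/7
1 + 1/(8/7) = 1 + 7/8 = 15/8
3 + 1/(15/8) = 3 + 8/15 = 53/15
1 + 1/(53/15) = 1 + 15/53 = 68/53
1 + 1/(68/53) = 1 + 53/68 = 121/68
3 + 1/(121/68) = 3 + 68/121 = 431/121
1 + 1/(431/121) = 1 + 121/431 = 552/431

552/431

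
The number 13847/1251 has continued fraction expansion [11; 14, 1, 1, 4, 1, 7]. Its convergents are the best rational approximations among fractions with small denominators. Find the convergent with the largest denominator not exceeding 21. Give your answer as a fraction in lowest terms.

166/15

a_0 = 11: 11/1  (≤ bound)
a_1 = 14: 155/14  (≤ bound)
a_2 = 1: 166/15  (≤ bound)
a_3 = 1: 321/29  (> 21, stop)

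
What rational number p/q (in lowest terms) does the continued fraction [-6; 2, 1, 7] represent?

a_0 = -6: -6/1
a_1 = 2: -11/2
a_2 = 1: -17/3
a_3 = 7: -130/23

-130/23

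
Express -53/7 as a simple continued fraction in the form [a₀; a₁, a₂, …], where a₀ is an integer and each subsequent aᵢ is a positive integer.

Apply division with remainder until the remainder is 0:
-53 ÷ 7 → quotient -8, remainder 3
7 ÷ 3 → quotient 2, remainder 1
3 ÷ 1 → quotient 3, remainder 0

[-8; 2, 3]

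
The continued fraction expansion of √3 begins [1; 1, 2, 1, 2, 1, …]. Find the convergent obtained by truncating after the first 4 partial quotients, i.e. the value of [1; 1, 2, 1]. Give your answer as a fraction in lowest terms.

7/4

Work from the innermost term outward:
Start with 1.
2 + 1/(1/1) = 2 + 1/1 = 3/1
1 + 1/(3/1) = 1 + 1/3 = 4/3
1 + 1/(4/3) = 1 + 3/4 = 7/4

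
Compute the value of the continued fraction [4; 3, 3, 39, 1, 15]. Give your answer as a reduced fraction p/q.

Compute successive convergents:
a_0 = 4: 4/1
a_1 = 3: 13/3
a_2 = 3: 43/10
a_3 = 39: 1690/393
a_4 = 1: 1733/403
a_5 = 15: 27685/6438

27685/6438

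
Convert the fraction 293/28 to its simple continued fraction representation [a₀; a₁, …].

Run the Euclidean algorithm, recording each quotient:
⌊293/28⌋ = 10, remainder 13
⌊28/13⌋ = 2, remainder 2
⌊13/2⌋ = 6, remainder 1
⌊2/1⌋ = 2, remainder 0

[10; 2, 6, 2]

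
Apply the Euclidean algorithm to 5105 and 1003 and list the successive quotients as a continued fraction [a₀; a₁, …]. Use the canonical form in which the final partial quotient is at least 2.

Apply division with remainder until the remainder is 0:
5105 = 5·1003 + 90, so a_0 = 5
1003 = 11·90 + 13, so a_1 = 11
90 = 6·13 + 12, so a_2 = 6
13 = 1·12 + 1, so a_3 = 1
12 = 12·1 + 0, so a_4 = 12

[5; 11, 6, 1, 12]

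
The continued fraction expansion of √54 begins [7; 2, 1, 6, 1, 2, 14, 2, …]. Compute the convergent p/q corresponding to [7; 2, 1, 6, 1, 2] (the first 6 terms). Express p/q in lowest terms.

485/66

Start with 2.
1 + 1/(2/1) = 1 + 1/2 = 3/2
6 + 1/(3/2) = 6 + 2/3 = 20/3
1 + 1/(20/3) = 1 + 3/20 = 23/20
2 + 1/(23/20) = 2 + 20/23 = 66/23
7 + 1/(66/23) = 7 + 23/66 = 485/66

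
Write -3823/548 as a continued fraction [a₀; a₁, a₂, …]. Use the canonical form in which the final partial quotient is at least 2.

[-7; 42, 6, 2]

Repeatedly divide and take the remainder:
⌊-3823/548⌋ = -7, remainder 13
⌊548/13⌋ = 42, remainder 2
⌊13/2⌋ = 6, remainder 1
⌊2/1⌋ = 2, remainder 0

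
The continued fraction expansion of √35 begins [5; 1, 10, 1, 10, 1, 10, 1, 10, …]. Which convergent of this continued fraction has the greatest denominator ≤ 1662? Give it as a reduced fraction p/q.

a_0 = 5: 5/1  (≤ bound)
a_1 = 1: 6/1  (≤ bound)
a_2 = 10: 65/11  (≤ bound)
a_3 = 1: 71/12  (≤ bound)
a_4 = 10: 775/131  (≤ bound)
a_5 = 1: 846/143  (≤ bound)
a_6 = 10: 9235/1561  (≤ bound)
a_7 = 1: 10081/1704  (> 1662, stop)

9235/1561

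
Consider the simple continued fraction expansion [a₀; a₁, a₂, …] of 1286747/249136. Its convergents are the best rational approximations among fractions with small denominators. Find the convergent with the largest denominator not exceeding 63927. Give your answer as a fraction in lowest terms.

a_0 = 5: 5/1  (≤ bound)
a_1 = 6: 31/6  (≤ bound)
a_2 = 15: 470/91  (≤ bound)
a_3 = 47: 22121/4283  (≤ bound)
a_4 = 1: 22591/4374  (≤ bound)
a_5 = 27: 632078/122381  (> 63927, stop)

22591/4374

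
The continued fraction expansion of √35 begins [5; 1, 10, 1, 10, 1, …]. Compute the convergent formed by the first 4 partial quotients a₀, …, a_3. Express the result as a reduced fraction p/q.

71/12

a_0 = 5: 5/1
a_1 = 1: 6/1
a_2 = 10: 65/11
a_3 = 1: 71/12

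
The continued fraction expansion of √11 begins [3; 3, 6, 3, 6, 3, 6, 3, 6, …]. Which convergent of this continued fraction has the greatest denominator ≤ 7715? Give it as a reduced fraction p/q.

25077/7561

a_0 = 3: 3/1  (≤ bound)
a_1 = 3: 10/3  (≤ bound)
a_2 = 6: 63/19  (≤ bound)
a_3 = 3: 199/60  (≤ bound)
a_4 = 6: 1257/379  (≤ bound)
a_5 = 3: 3970/1197  (≤ bound)
a_6 = 6: 25077/7561  (≤ bound)
a_7 = 3: 79201/23880  (> 7715, stop)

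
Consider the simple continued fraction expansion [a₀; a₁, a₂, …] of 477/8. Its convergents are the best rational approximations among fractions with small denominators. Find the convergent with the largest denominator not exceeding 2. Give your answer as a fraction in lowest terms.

119/2

List convergents until the denominator exceeds the bound:
a_0 = 59: 59/1  (≤ bound)
a_1 = 1: 60/1  (≤ bound)
a_2 = 1: 119/2  (≤ bound)
a_3 = 1: 179/3  (> 2, stop)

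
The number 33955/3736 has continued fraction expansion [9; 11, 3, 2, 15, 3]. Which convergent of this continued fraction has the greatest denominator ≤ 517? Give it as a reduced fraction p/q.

a_0 = 9: 9/1  (≤ bound)
a_1 = 11: 100/11  (≤ bound)
a_2 = 3: 309/34  (≤ bound)
a_3 = 2: 718/79  (≤ bound)
a_4 = 15: 11079/1219  (> 517, stop)

718/79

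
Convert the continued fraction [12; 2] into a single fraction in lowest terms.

Build up convergents one term at a time:
a_0 = 12: 12/1
a_1 = 2: 25/2

25/2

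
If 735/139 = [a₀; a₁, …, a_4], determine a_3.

9

735 = 5·139 + 40, so a_0 = 5
139 = 3·40 + 19, so a_1 = 3
40 = 2·19 + 2, so a_2 = 2
19 = 9·2 + 1, so a_3 = 9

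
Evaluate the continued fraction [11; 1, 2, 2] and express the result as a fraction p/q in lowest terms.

82/7

Start with 2.
2 + 1/(2/1) = 2 + 1/2 = 5/2
1 + 1/(5/2) = 1 + 2/5 = 7/5
11 + 1/(7/5) = 11 + 5/7 = 82/7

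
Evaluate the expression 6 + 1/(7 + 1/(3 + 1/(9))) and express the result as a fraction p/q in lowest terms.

a_0 = 6: 6/1
a_1 = 7: 43/7
a_2 = 3: 135/22
a_3 = 9: 1258/205

1258/205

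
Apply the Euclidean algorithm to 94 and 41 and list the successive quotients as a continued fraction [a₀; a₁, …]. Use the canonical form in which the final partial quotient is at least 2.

[2; 3, 2, 2, 2]

⌊94/41⌋ = 2, remainder 12
⌊41/12⌋ = 3, remainder 5
⌊12/5⌋ = 2, remainder 2
⌊5/2⌋ = 2, remainder 1
⌊2/1⌋ = 2, remainder 0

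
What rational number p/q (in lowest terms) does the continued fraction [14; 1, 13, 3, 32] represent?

20753/1390

a_0 = 14: 14/1
a_1 = 1: 15/1
a_2 = 13: 209/14
a_3 = 3: 642/43
a_4 = 32: 20753/1390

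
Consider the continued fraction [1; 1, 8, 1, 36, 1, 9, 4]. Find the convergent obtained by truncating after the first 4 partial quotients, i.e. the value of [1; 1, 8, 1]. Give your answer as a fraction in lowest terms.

19/10

Start with 1.
8 + 1/(1/1) = 8 + 1/1 = 9/1
1 + 1/(9/1) = 1 + 1/9 = 10/9
1 + 1/(10/9) = 1 + 9/10 = 19/10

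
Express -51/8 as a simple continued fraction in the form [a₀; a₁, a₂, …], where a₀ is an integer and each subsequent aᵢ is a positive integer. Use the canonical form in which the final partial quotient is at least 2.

[-7; 1, 1, 1, 2]

Repeatedly divide and take the remainder:
⌊-51/8⌋ = -7, remainder 5
⌊8/5⌋ = 1, remainder 3
⌊5/3⌋ = 1, remainder 2
⌊3/2⌋ = 1, remainder 1
⌊2/1⌋ = 2, remainder 0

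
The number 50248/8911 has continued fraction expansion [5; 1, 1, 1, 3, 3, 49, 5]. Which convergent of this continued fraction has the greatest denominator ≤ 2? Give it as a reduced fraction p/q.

11/2

a_0 = 5: 5/1  (≤ bound)
a_1 = 1: 6/1  (≤ bound)
a_2 = 1: 11/2  (≤ bound)
a_3 = 1: 17/3  (> 2, stop)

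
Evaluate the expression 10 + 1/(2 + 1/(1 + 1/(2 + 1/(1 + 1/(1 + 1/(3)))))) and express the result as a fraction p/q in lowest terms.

Start with 3.
1 + 1/(3/1) = 1 + 1/3 = 4/3
1 + 1/(4/3) = 1 + 3/4 = 7/4
2 + 1/(7/4) = 2 + 4/7 = 18/7
1 + 1/(18/7) = 1 + 7/18 = 25/18
2 + 1/(25/18) = 2 + 18/25 = 68/25
10 + 1/(68/25) = 10 + 25/68 = 705/68

705/68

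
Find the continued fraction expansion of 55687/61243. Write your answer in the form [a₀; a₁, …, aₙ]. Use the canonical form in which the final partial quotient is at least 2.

[0; 1, 10, 43, 1, 2, 1, 31]

Run the Euclidean algorithm, recording each quotient:
⌊55687/61243⌋ = 0, remainder 55687
⌊61243/55687⌋ = 1, remainder 5556
⌊55687/5556⌋ = 10, remainder 127
⌊5556/127⌋ = 43, remainder 95
⌊127/95⌋ = 1, remainder 32
⌊95/32⌋ = 2, remainder 31
⌊32/31⌋ = 1, remainder 1
⌊31/1⌋ = 31, remainder 0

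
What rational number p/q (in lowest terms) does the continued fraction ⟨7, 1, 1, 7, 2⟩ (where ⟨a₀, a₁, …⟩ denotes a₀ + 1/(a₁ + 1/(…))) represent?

a_0 = 7: 7/1
a_1 = 1: 8/1
a_2 = 1: 15/2
a_3 = 7: 113/15
a_4 = 2: 241/32

241/32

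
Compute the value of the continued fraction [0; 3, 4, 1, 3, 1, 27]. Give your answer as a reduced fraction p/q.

667/2140

a_0 = 0: 0/1
a_1 = 3: 1/3
a_2 = 4: 4/13
a_3 = 1: 5/16
a_4 = 3: 19/61
a_5 = 1: 24/77
a_6 = 27: 667/2140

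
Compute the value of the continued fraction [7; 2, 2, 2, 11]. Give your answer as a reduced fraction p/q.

Use the convergent recurrence hₖ = aₖ·hₖ₋₁ + hₖ₋₂ (and likewise for the denominators kₖ):
a_0 = 7: 7/1
a_1 = 2: 15/2
a_2 = 2: 37/5
a_3 = 2: 89/12
a_4 = 11: 1016/137

1016/137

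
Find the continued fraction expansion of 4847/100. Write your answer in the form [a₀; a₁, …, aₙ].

4847 = 48·100 + 47, so a_0 = 48
100 = 2·47 + 6, so a_1 = 2
47 = 7·6 + 5, so a_2 = 7
6 = 1·5 + 1, so a_3 = 1
5 = 5·1 + 0, so a_4 = 5

[48; 2, 7, 1, 5]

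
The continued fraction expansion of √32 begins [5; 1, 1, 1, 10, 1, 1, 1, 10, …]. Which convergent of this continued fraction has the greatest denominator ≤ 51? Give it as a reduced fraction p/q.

198/35

a_0 = 5: 5/1  (≤ bound)
a_1 = 1: 6/1  (≤ bound)
a_2 = 1: 11/2  (≤ bound)
a_3 = 1: 17/3  (≤ bound)
a_4 = 10: 181/32  (≤ bound)
a_5 = 1: 198/35  (≤ bound)
a_6 = 1: 379/67  (> 51, stop)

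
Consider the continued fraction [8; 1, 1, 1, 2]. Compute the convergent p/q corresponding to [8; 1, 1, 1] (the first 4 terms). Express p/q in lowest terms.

Compute successive convergents:
a_0 = 8: 8/1
a_1 = 1: 9/1
a_2 = 1: 17/2
a_3 = 1: 26/3

26/3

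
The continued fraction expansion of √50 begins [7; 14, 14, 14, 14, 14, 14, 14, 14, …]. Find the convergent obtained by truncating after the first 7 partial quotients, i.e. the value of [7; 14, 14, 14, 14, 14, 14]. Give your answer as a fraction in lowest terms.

a_0 = 7: 7/1
a_1 = 14: 99/14
a_2 = 14: 1393/197
a_3 = 14: 19601/2772
a_4 = 14: 275807/39005
a_5 = 14: 3880899/548842
a_6 = 14: 54608393/7722793

54608393/7722793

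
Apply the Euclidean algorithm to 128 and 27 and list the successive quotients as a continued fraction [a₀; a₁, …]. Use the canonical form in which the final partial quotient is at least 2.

Apply division with remainder until the remainder is 0:
128 ÷ 27 → quotient 4, remainder 20
27 ÷ 20 → quotient 1, remainder 7
20 ÷ 7 → quotient 2, remainder 6
7 ÷ 6 → quotient 1, remainder 1
6 ÷ 1 → quotient 6, remainder 0

[4; 1, 2, 1, 6]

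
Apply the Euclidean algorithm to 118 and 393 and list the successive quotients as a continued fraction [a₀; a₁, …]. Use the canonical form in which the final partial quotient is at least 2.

Run the Euclidean algorithm, recording each quotient:
⌊118/393⌋ = 0, remainder 118
⌊393/118⌋ = 3, remainder 39
⌊118/39⌋ = 3, remainder 1
⌊39/1⌋ = 39, remainder 0

[0; 3, 3, 39]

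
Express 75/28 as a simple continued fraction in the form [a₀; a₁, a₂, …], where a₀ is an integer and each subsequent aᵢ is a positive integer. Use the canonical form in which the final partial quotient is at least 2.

75 ÷ 28 → quotient 2, remainder 19
28 ÷ 19 → quotient 1, remainder 9
19 ÷ 9 → quotient 2, remainder 1
9 ÷ 1 → quotient 9, remainder 0

[2; 1, 2, 9]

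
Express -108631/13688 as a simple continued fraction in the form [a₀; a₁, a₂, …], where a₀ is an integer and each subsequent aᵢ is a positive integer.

[-8; 15, 1, 2, 8, 2, 16]

Repeatedly divide and take the remainder:
-108631 = -8·13688 + 873, so a_0 = -8
13688 = 15·873 + 593, so a_1 = 15
873 = 1·593 + 280, so a_2 = 1
593 = 2·280 + 33, so a_3 = 2
280 = 8·33 + 16, so a_4 = 8
33 = 2·16 + 1, so a_5 = 2
16 = 16·1 + 0, so a_6 = 16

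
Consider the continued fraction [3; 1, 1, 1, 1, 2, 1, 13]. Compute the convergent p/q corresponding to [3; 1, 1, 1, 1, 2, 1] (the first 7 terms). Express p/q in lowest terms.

65/18

Starting at the tail and folding back:
Start with 1.
2 + 1/(1/1) = 2 + 1/1 = 3/1
1 + 1/(3/1) = 1 + 1/3 = 4/3
1 + 1/(4/3) = 1 + 3/4 = 7/4
1 + 1/(7/4) = 1 + 4/7 = 11/7
1 + 1/(11/7) = 1 + 7/11 = 18/11
3 + 1/(18/11) = 3 + 11/18 = 65/18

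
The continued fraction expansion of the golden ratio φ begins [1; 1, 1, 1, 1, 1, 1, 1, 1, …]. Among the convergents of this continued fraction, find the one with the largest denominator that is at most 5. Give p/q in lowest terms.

8/5

a_0 = 1: 1/1  (≤ bound)
a_1 = 1: 2/1  (≤ bound)
a_2 = 1: 3/2  (≤ bound)
a_3 = 1: 5/3  (≤ bound)
a_4 = 1: 8/5  (≤ bound)
a_5 = 1: 13/8  (> 5, stop)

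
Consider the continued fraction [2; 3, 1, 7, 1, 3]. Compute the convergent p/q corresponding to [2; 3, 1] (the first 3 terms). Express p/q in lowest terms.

9/4

Collapse the nested fraction from the inside out:
Start with 1.
3 + 1/(1/1) = 3 + 1/1 = 4/1
2 + 1/(4/1) = 2 + 1/4 = 9/4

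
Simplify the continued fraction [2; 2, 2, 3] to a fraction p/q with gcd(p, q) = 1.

Build up convergents one term at a time:
a_0 = 2: 2/1
a_1 = 2: 5/2
a_2 = 2: 12/5
a_3 = 3: 41/17

41/17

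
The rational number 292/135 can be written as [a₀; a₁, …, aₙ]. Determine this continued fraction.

Repeatedly divide and take the remainder:
292 = 2·135 + 22, so a_0 = 2
135 = 6·22 + 3, so a_1 = 6
22 = 7·3 + 1, so a_2 = 7
3 = 3·1 + 0, so a_3 = 3

[2; 6, 7, 3]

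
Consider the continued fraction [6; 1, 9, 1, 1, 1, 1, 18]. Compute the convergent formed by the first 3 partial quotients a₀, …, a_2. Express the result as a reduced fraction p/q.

Start with 9.
1 + 1/(9/1) = 1 + 1/9 = 10/9
6 + 1/(10/9) = 6 + 9/10 = 69/10

69/10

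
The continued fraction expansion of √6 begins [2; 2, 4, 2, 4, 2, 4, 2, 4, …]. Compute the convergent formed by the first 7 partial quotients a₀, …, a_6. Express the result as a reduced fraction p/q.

2158/881

a_0 = 2: 2/1
a_1 = 2: 5/2
a_2 = 4: 22/9
a_3 = 2: 49/20
a_4 = 4: 218/89
a_5 = 2: 485/198
a_6 = 4: 2158/881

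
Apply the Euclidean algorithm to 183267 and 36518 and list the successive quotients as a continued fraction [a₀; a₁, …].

[5; 53, 1, 15, 1, 12, 3]

⌊183267/36518⌋ = 5, remainder 677
⌊36518/677⌋ = 53, remainder 637
⌊677/637⌋ = 1, remainder 40
⌊637/40⌋ = 15, remainder 37
⌊40/37⌋ = 1, remainder 3
⌊37/3⌋ = 12, remainder 1
⌊3/1⌋ = 3, remainder 0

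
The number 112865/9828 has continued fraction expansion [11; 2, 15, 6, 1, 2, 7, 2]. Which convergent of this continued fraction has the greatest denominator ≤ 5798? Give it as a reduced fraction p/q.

52838/4601

List convergents until the denominator exceeds the bound:
a_0 = 11: 11/1  (≤ bound)
a_1 = 2: 23/2  (≤ bound)
a_2 = 15: 356/31  (≤ bound)
a_3 = 6: 2159/188  (≤ bound)
a_4 = 1: 2515/219  (≤ bound)
a_5 = 2: 7189/626  (≤ bound)
a_6 = 7: 52838/4601  (≤ bound)
a_7 = 2: 112865/9828  (> 5798, stop)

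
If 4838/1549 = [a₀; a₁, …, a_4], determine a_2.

9

⌊4838/1549⌋ = 3, remainder 191
⌊1549/191⌋ = 8, remainder 21
⌊191/21⌋ = 9, remainder 2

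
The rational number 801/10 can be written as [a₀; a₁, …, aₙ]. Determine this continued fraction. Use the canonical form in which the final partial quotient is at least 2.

Apply division with remainder until the remainder is 0:
801 = 80·10 + 1, so a_0 = 80
10 = 10·1 + 0, so a_1 = 10

[80; 10]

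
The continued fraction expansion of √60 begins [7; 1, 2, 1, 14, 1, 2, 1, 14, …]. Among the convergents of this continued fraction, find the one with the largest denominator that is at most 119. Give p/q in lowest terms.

488/63

List convergents until the denominator exceeds the bound:
a_0 = 7: 7/1  (≤ bound)
a_1 = 1: 8/1  (≤ bound)
a_2 = 2: 23/3  (≤ bound)
a_3 = 1: 31/4  (≤ bound)
a_4 = 14: 457/59  (≤ bound)
a_5 = 1: 488/63  (≤ bound)
a_6 = 2: 1433/185  (> 119, stop)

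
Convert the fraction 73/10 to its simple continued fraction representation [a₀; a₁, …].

Apply division with remainder until the remainder is 0:
⌊73/10⌋ = 7, remainder 3
⌊10/3⌋ = 3, remainder 1
⌊3/1⌋ = 3, remainder 0

[7; 3, 3]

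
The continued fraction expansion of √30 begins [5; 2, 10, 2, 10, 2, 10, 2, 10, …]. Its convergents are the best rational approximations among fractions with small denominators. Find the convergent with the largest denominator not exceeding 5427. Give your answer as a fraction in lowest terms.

5291/966

a_0 = 5: 5/1  (≤ bound)
a_1 = 2: 11/2  (≤ bound)
a_2 = 10: 115/21  (≤ bound)
a_3 = 2: 241/44  (≤ bound)
a_4 = 10: 2525/461  (≤ bound)
a_5 = 2: 5291/966  (≤ bound)
a_6 = 10: 55435/10121  (> 5427, stop)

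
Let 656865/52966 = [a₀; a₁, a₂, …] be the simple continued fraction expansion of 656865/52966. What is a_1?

2

⌊656865/52966⌋ = 12, remainder 21273
⌊52966/21273⌋ = 2, remainder 10420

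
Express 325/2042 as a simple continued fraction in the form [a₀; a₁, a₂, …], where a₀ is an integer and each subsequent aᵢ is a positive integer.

[0; 6, 3, 1, 1, 7, 6]

325 = 0·2042 + 325, so a_0 = 0
2042 = 6·325 + 92, so a_1 = 6
325 = 3·92 + 49, so a_2 = 3
92 = 1·49 + 43, so a_3 = 1
49 = 1·43 + 6, so a_4 = 1
43 = 7·6 + 1, so a_5 = 7
6 = 6·1 + 0, so a_6 = 6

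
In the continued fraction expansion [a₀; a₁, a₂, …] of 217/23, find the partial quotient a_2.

3

217 ÷ 23 → quotient 9, remainder 10
23 ÷ 10 → quotient 2, remainder 3
10 ÷ 3 → quotient 3, remainder 1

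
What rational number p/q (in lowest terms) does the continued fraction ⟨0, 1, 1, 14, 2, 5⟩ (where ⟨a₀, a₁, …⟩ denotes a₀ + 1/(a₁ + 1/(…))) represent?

Compute successive convergents:
a_0 = 0: 0/1
a_1 = 1: 1/1
a_2 = 1: 1/2
a_3 = 14: 15/29
a_4 = 2: 31/60
a_5 = 5: 170/329

170/329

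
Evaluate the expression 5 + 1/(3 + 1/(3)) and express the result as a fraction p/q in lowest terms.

Work from the innermost term outward:
Start with 3.
3 + 1/(3/1) = 3 + 1/3 = 10/3
5 + 1/(10/3) = 5 + 3/10 = 53/10

53/10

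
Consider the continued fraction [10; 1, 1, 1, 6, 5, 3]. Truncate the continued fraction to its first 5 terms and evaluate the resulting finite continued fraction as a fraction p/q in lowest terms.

213/20

Start with 6.
1 + 1/(6/1) = 1 + 1/6 = 7/6
1 + 1/(7/6) = 1 + 6/7 = 13/7
1 + 1/(13/7) = 1 + 7/13 = 20/13
10 + 1/(20/13) = 10 + 13/20 = 213/20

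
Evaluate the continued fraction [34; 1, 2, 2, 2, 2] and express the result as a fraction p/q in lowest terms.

1423/41

Start with 2.
2 + 1/(2/1) = 2 + 1/2 = 5/2
2 + 1/(5/2) = 2 + 2/5 = 12/5
2 + 1/(12/5) = 2 + 5/12 = 29/12
1 + 1/(29/12) = 1 + 12/29 = 41/29
34 + 1/(41/29) = 34 + 29/41 = 1423/41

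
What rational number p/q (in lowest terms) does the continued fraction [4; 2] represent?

Start with 2.
4 + 1/(2/1) = 4 + 1/2 = 9/2

9/2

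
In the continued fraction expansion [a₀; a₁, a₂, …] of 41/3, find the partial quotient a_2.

41 ÷ 3 → quotient 13, remainder 2
3 ÷ 2 → quotient 1, remainder 1
2 ÷ 1 → quotient 2, remainder 0

2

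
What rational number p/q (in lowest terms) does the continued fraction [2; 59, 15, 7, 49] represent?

620559/307675

Use the convergent recurrence hₖ = aₖ·hₖ₋₁ + hₖ₋₂ (and likewise for the denominators kₖ):
a_0 = 2: 2/1
a_1 = 59: 119/59
a_2 = 15: 1787/886
a_3 = 7: 12628/6261
a_4 = 49: 620559/307675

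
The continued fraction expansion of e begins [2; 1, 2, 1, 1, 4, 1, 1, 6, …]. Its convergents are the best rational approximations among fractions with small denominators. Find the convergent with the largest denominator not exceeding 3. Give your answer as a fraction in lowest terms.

8/3

List convergents until the denominator exceeds the bound:
a_0 = 2: 2/1  (≤ bound)
a_1 = 1: 3/1  (≤ bound)
a_2 = 2: 8/3  (≤ bound)
a_3 = 1: 11/4  (> 3, stop)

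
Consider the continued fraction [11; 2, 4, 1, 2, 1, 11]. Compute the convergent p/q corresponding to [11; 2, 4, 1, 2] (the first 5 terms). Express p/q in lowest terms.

355/31

a_0 = 11: 11/1
a_1 = 2: 23/2
a_2 = 4: 103/9
a_3 = 1: 126/11
a_4 = 2: 355/31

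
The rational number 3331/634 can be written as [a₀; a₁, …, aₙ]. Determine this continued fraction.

[5; 3, 1, 15, 10]

Apply division with remainder until the remainder is 0:
3331 = 5·634 + 161, so a_0 = 5
634 = 3·161 + 151, so a_1 = 3
161 = 1·151 + 10, so a_2 = 1
151 = 15·10 + 1, so a_3 = 15
10 = 10·1 + 0, so a_4 = 10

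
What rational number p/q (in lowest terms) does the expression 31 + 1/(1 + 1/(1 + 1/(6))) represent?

410/13

a_0 = 31: 31/1
a_1 = 1: 32/1
a_2 = 1: 63/2
a_3 = 6: 410/13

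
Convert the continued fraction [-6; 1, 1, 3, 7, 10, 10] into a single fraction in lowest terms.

-28357/5221

a_0 = -6: -6/1
a_1 = 1: -5/1
a_2 = 1: -11/2
a_3 = 3: -38/7
a_4 = 7: -277/51
a_5 = 10: -2808/517
a_6 = 10: -28357/5221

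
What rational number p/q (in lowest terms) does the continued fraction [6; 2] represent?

13/2

a_0 = 6: 6/1
a_1 = 2: 13/2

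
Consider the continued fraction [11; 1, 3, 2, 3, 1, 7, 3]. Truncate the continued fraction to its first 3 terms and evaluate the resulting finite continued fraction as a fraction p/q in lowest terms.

Start with 3.
1 + 1/(3/1) = 1 + 1/3 = 4/3
11 + 1/(4/3) = 11 + 3/4 = 47/4

47/4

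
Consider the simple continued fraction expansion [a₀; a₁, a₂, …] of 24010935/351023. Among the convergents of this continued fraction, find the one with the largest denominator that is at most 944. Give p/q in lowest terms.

a_0 = 68: 68/1  (≤ bound)
a_1 = 2: 137/2  (≤ bound)
a_2 = 2: 342/5  (≤ bound)
a_3 = 14: 4925/72  (≤ bound)
a_4 = 5: 24967/365  (≤ bound)
a_5 = 28: 704001/10292  (> 944, stop)

24967/365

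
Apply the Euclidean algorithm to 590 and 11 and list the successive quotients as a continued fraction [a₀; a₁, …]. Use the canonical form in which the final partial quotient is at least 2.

[53; 1, 1, 1, 3]

Apply division with remainder until the remainder is 0:
⌊590/11⌋ = 53, remainder 7
⌊11/7⌋ = 1, remainder 4
⌊7/4⌋ = 1, remainder 3
⌊4/3⌋ = 1, remainder 1
⌊3/1⌋ = 3, remainder 0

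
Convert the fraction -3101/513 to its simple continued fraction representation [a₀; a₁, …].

[-7; 1, 21, 3, 3, 2]

Repeatedly divide and take the remainder:
⌊-3101/513⌋ = -7, remainder 490
⌊513/490⌋ = 1, remainder 23
⌊490/23⌋ = 21, remainder 7
⌊23/7⌋ = 3, remainder 2
⌊7/2⌋ = 3, remainder 1
⌊2/1⌋ = 2, remainder 0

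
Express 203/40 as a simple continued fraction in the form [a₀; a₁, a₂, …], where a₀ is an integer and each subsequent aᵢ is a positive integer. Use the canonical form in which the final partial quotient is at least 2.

[5; 13, 3]

Apply division with remainder until the remainder is 0:
203 = 5·40 + 3, so a_0 = 5
40 = 13·3 + 1, so a_1 = 13
3 = 3·1 + 0, so a_2 = 3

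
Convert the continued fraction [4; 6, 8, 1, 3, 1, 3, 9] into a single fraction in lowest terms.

Start with 9.
3 + 1/(9/1) = 3 + 1/9 = 28/9
1 + 1/(28/9) = 1 + 9/28 = 37/28
3 + 1/(37/28) = 3 + 28/37 = 139/37
1 + 1/(139/37) = 1 + 37/139 = 176/139
8 + 1/(176/139) = 8 + 139/176 = 1547/176
6 + 1/(1547/176) = 6 + 176/1547 = 9458/1547
4 + 1/(9458/1547) = 4 + 1547/9458 = 39379/9458

39379/9458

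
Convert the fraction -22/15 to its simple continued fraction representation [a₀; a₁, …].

[-2; 1, 1, 7]

-22 ÷ 15 → quotient -2, remainder 8
15 ÷ 8 → quotient 1, remainder 7
8 ÷ 7 → quotient 1, remainder 1
7 ÷ 1 → quotient 7, remainder 0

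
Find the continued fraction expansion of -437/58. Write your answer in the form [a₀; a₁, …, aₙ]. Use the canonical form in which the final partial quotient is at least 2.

[-8; 2, 6, 1, 3]

-437 = -8·58 + 27, so a_0 = -8
58 = 2·27 + 4, so a_1 = 2
27 = 6·4 + 3, so a_2 = 6
4 = 1·3 + 1, so a_3 = 1
3 = 3·1 + 0, so a_4 = 3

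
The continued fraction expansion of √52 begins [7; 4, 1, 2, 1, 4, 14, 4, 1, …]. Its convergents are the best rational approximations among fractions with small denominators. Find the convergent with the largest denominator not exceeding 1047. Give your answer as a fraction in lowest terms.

a_0 = 7: 7/1  (≤ bound)
a_1 = 4: 29/4  (≤ bound)
a_2 = 1: 36/5  (≤ bound)
a_3 = 2: 101/14  (≤ bound)
a_4 = 1: 137/19  (≤ bound)
a_5 = 4: 649/90  (≤ bound)
a_6 = 14: 9223/1279  (> 1047, stop)

649/90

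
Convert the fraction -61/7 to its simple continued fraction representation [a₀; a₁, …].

[-9; 3, 2]

⌊-61/7⌋ = -9, remainder 2
⌊7/2⌋ = 3, remainder 1
⌊2/1⌋ = 2, remainder 0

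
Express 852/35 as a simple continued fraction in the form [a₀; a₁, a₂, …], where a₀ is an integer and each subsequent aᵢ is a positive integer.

Repeatedly divide and take the remainder:
852 ÷ 35 → quotient 24, remainder 12
35 ÷ 12 → quotient 2, remainder 11
12 ÷ 11 → quotient 1, remainder 1
11 ÷ 1 → quotient 11, remainder 0

[24; 2, 1, 11]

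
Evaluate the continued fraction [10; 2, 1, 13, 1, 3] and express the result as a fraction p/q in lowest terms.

Use the convergent recurrence hₖ = aₖ·hₖ₋₁ + hₖ₋₂ (and likewise for the denominators kₖ):
a_0 = 10: 10/1
a_1 = 2: 21/2
a_2 = 1: 31/3
a_3 = 13: 424/41
a_4 = 1: 455/44
a_5 = 3: 1789/173

1789/173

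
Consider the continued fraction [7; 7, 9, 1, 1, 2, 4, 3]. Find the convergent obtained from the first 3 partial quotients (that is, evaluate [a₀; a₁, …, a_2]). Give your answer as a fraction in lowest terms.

457/64

a_0 = 7: 7/1
a_1 = 7: 50/7
a_2 = 9: 457/64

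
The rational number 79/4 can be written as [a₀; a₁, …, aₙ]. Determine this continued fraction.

[19; 1, 3]

⌊79/4⌋ = 19, remainder 3
⌊4/3⌋ = 1, remainder 1
⌊3/1⌋ = 3, remainder 0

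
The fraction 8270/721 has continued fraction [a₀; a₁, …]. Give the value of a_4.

Run the Euclidean algorithm, recording each quotient:
⌊8270/721⌋ = 11, remainder 339
⌊721/339⌋ = 2, remainder 43
⌊339/43⌋ = 7, remainder 38
⌊43/38⌋ = 1, remainder 5
⌊38/5⌋ = 7, remainder 3

7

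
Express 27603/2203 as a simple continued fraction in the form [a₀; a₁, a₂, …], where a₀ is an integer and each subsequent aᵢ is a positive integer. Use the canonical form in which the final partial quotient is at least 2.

27603 = 12·2203 + 1167, so a_0 = 12
2203 = 1·1167 + 1036, so a_1 = 1
1167 = 1·1036 + 131, so a_2 = 1
1036 = 7·131 + 119, so a_3 = 7
131 = 1·119 + 12, so a_4 = 1
119 = 9·12 + 11, so a_5 = 9
12 = 1·11 + 1, so a_6 = 1
11 = 11·1 + 0, so a_7 = 11

[12; 1, 1, 7, 1, 9, 1, 11]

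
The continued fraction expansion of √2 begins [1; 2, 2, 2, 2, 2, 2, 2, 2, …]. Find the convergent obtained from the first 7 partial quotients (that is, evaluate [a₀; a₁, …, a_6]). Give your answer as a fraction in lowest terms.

239/169

Compute successive convergents:
a_0 = 1: 1/1
a_1 = 2: 3/2
a_2 = 2: 7/5
a_3 = 2: 17/12
a_4 = 2: 41/29
a_5 = 2: 99/70
a_6 = 2: 239/169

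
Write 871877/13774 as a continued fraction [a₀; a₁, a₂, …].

Apply division with remainder until the remainder is 0:
871877 ÷ 13774 → quotient 63, remainder 4115
13774 ÷ 4115 → quotient 3, remainder 1429
4115 ÷ 1429 → quotient 2, remainder 1257
1429 ÷ 1257 → quotient 1, remainder 172
1257 ÷ 172 → quotient 7, remainder 53
172 ÷ 53 → quotient 3, remainder 13
53 ÷ 13 → quotient 4, remainder 1
13 ÷ 1 → quotient 13, remainder 0

[63; 3, 2, 1, 7, 3, 4, 13]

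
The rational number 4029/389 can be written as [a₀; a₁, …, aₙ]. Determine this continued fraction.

Apply division with remainder until the remainder is 0:
⌊4029/389⌋ = 10, remainder 139
⌊389/139⌋ = 2, remainder 111
⌊139/111⌋ = 1, remainder 28
⌊111/28⌋ = 3, remainder 27
⌊28/27⌋ = 1, remainder 1
⌊27/1⌋ = 27, remainder 0

[10; 2, 1, 3, 1, 27]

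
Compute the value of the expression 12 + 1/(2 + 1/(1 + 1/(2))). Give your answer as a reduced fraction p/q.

99/8

Compute successive convergents:
a_0 = 12: 12/1
a_1 = 2: 25/2
a_2 = 1: 37/3
a_3 = 2: 99/8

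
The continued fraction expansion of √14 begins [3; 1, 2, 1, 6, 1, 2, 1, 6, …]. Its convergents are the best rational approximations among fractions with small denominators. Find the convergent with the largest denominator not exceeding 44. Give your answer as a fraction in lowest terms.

List convergents until the denominator exceeds the bound:
a_0 = 3: 3/1  (≤ bound)
a_1 = 1: 4/1  (≤ bound)
a_2 = 2: 11/3  (≤ bound)
a_3 = 1: 15/4  (≤ bound)
a_4 = 6: 101/27  (≤ bound)
a_5 = 1: 116/31  (≤ bound)
a_6 = 2: 333/89  (> 44, stop)

116/31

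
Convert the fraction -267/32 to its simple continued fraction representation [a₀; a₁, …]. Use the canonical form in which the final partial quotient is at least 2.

[-9; 1, 1, 1, 10]

Apply division with remainder until the remainder is 0:
-267 = -9·32 + 21, so a_0 = -9
32 = 1·21 + 11, so a_1 = 1
21 = 1·11 + 10, so a_2 = 1
11 = 1·10 + 1, so a_3 = 1
10 = 10·1 + 0, so a_4 = 10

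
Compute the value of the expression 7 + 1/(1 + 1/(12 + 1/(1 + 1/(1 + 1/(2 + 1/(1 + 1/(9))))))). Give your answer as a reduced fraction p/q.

Starting at the tail and folding back:
Start with 9.
1 + 1/(9/1) = 1 + 1/9 = 10/9
2 + 1/(10/9) = 2 + 9/10 = 29/10
1 + 1/(29/10) = 1 + 10/29 = 39/29
1 + 1/(39/29) = 1 + 29/39 = 68/39
12 + 1/(68/39) = 12 + 39/68 = 855/68
1 + 1/(855/68) = 1 + 68/855 = 923/855
7 + 1/(923/855) = 7 + 855/923 = 7316/923

7316/923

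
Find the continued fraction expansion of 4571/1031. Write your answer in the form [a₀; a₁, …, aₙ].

Repeatedly divide and take the remainder:
4571 = 4·1031 + 447, so a_0 = 4
1031 = 2·447 + 137, so a_1 = 2
447 = 3·137 + 36, so a_2 = 3
137 = 3·36 + 29, so a_3 = 3
36 = 1·29 + 7, so a_4 = 1
29 = 4·7 + 1, so a_5 = 4
7 = 7·1 + 0, so a_6 = 7

[4; 2, 3, 3, 1, 4, 7]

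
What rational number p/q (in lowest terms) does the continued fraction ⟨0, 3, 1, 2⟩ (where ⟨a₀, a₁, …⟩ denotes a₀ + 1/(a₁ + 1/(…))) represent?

a_0 = 0: 0/1
a_1 = 3: 1/3
a_2 = 1: 1/4
a_3 = 2: 3/11

3/11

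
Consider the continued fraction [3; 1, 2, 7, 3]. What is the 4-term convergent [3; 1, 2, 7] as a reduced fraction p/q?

Start with 7.
2 + 1/(7/1) = 2 + 1/7 = 15/7
1 + 1/(15/7) = 1 + 7/15 = 22/15
3 + 1/(22/15) = 3 + 15/22 = 81/22

81/22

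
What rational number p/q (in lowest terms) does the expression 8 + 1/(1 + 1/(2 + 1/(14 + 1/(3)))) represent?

Build up convergents one term at a time:
a_0 = 8: 8/1
a_1 = 1: 9/1
a_2 = 2: 26/3
a_3 = 14: 373/43
a_4 = 3: 1145/132

1145/132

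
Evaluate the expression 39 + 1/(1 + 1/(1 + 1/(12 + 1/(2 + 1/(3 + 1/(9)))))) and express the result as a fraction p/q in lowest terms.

66432/1681

a_0 = 39: 39/1
a_1 = 1: 40/1
a_2 = 1: 79/2
a_3 = 12: 988/25
a_4 = 2: 2055/52
a_5 = 3: 7153/181
a_6 = 9: 66432/1681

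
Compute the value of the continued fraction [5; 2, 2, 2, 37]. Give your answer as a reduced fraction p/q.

Start with 37.
2 + 1/(37/1) = 2 + 1/37 = 75/37
2 + 1/(75/37) = 2 + 37/75 = 187/75
2 + 1/(187/75) = 2 + 75/187 = 449/187
5 + 1/(449/187) = 5 + 187/449 = 2432/449

2432/449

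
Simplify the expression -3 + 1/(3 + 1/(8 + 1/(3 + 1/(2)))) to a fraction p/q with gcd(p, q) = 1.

-485/181

Work from the innermost term outward:
Start with 2.
3 + 1/(2/1) = 3 + 1/2 = 7/2
8 + 1/(7/2) = 8 + 2/7 = 58/7
3 + 1/(58/7) = 3 + 7/58 = 181/58
-3 + 1/(181/58) = -3 + 58/181 = -485/181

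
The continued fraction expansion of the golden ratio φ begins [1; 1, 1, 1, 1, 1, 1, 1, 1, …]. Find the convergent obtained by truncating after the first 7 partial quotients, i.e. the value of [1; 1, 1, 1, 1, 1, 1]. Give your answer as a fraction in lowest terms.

Collapse the nested fraction from the inside out:
Start with 1.
1 + 1/(1/1) = 1 + 1/1 = 2/1
1 + 1/(2/1) = 1 + 1/2 = 3/2
1 + 1/(3/2) = 1 + 2/3 = 5/3
1 + 1/(5/3) = 1 + 3/5 = 8/5
1 + 1/(8/5) = 1 + 5/8 = 13/8
1 + 1/(13/8) = 1 + 8/13 = 21/13

21/13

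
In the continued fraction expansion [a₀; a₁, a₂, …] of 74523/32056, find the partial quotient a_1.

3

⌊74523/32056⌋ = 2, remainder 10411
⌊32056/10411⌋ = 3, remainder 823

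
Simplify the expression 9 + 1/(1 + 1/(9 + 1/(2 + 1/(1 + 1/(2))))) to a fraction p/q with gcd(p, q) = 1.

Build up convergents one term at a time:
a_0 = 9: 9/1
a_1 = 1: 10/1
a_2 = 9: 99/10
a_3 = 2: 208/21
a_4 = 1: 307/31
a_5 = 2: 822/83

822/83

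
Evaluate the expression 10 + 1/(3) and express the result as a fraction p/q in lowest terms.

31/3

a_0 = 10: 10/1
a_1 = 3: 31/3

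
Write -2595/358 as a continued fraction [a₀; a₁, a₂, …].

Repeatedly divide and take the remainder:
-2595 ÷ 358 → quotient -8, remainder 269
358 ÷ 269 → quotient 1, remainder 89
269 ÷ 89 → quotient 3, remainder 2
89 ÷ 2 → quotient 44, remainder 1
2 ÷ 1 → quotient 2, remainder 0

[-8; 1, 3, 44, 2]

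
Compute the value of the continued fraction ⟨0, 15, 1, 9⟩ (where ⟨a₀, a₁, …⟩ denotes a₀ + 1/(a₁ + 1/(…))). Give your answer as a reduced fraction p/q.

a_0 = 0: 0/1
a_1 = 15: 1/15
a_2 = 1: 1/16
a_3 = 9: 10/159

10/159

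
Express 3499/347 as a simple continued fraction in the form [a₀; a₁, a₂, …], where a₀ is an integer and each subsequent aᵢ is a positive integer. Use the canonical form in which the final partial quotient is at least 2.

⌊3499/347⌋ = 10, remainder 29
⌊347/29⌋ = 11, remainder 28
⌊29/28⌋ = 1, remainder 1
⌊28/1⌋ = 28, remainder 0

[10; 11, 1, 28]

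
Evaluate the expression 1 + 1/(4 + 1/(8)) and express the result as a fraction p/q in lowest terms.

a_0 = 1: 1/1
a_1 = 4: 5/4
a_2 = 8: 41/33

41/33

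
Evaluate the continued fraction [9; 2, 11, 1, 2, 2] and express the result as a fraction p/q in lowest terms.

1621/171

Start with 2.
2 + 1/(2/1) = 2 + 1/2 = 5/2
1 + 1/(5/2) = 1 + 2/5 = 7/5
11 + 1/(7/5) = 11 + 5/7 = 82/7
2 + 1/(82/7) = 2 + 7/82 = 171/82
9 + 1/(171/82) = 9 + 82/171 = 1621/171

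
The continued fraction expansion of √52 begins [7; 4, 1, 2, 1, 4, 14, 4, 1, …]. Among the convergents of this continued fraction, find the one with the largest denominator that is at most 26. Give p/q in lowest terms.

137/19

a_0 = 7: 7/1  (≤ bound)
a_1 = 4: 29/4  (≤ bound)
a_2 = 1: 36/5  (≤ bound)
a_3 = 2: 101/14  (≤ bound)
a_4 = 1: 137/19  (≤ bound)
a_5 = 4: 649/90  (> 26, stop)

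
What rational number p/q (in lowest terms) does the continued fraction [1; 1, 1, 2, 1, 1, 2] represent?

49/31

Use the convergent recurrence hₖ = aₖ·hₖ₋₁ + hₖ₋₂ (and likewise for the denominators kₖ):
a_0 = 1: 1/1
a_1 = 1: 2/1
a_2 = 1: 3/2
a_3 = 2: 8/5
a_4 = 1: 11/7
a_5 = 1: 19/12
a_6 = 2: 49/31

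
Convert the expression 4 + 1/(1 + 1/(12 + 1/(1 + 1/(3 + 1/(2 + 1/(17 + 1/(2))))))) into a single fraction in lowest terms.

Starting at the tail and folding back:
Start with 2.
17 + 1/(2/1) = 17 + 1/2 = 35/2
2 + 1/(35/2) = 2 + 2/35 = 72/35
3 + 1/(72/35) = 3 + 35/72 = 251/72
1 + 1/(251/72) = 1 + 72/251 = 323/251
12 + 1/(323/251) = 12 + 251/323 = 4127/323
1 + 1/(4127/323) = 1 + 323/4127 = 4450/4127
4 + 1/(4450/4127) = 4 + 4127/4450 = 21927/4450

21927/4450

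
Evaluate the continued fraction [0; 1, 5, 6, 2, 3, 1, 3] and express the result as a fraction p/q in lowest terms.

a_0 = 0: 0/1
a_1 = 1: 1/1
a_2 = 5: 5/6
a_3 = 6: 31/37
a_4 = 2: 67/80
a_5 = 3: 232/277
a_6 = 1: 299/357
a_7 = 3: 1129/1348

1129/1348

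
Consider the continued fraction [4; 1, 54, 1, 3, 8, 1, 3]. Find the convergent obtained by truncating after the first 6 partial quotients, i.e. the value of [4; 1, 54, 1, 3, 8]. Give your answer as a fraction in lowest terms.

9167/1840

Start with 8.
3 + 1/(8/1) = 3 + 1/8 = 25/8
1 + 1/(25/8) = 1 + 8/25 = 33/25
54 + 1/(33/25) = 54 + 25/33 = 1807/33
1 + 1/(1807/33) = 1 + 33/1807 = 1840/1807
4 + 1/(1840/1807) = 4 + 1807/1840 = 9167/1840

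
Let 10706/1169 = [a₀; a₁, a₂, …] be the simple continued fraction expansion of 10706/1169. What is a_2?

3

10706 ÷ 1169 → quotient 9, remainder 185
1169 ÷ 185 → quotient 6, remainder 59
185 ÷ 59 → quotient 3, remainder 8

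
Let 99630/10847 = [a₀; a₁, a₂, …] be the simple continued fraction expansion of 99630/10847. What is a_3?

2

99630 = 9·10847 + 2007, so a_0 = 9
10847 = 5·2007 + 812, so a_1 = 5
2007 = 2·812 + 383, so a_2 = 2
812 = 2·383 + 46, so a_3 = 2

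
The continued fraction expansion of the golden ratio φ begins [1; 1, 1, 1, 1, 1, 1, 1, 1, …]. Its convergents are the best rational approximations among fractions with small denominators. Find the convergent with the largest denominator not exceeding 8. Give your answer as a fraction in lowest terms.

List convergents until the denominator exceeds the bound:
a_0 = 1: 1/1  (≤ bound)
a_1 = 1: 2/1  (≤ bound)
a_2 = 1: 3/2  (≤ bound)
a_3 = 1: 5/3  (≤ bound)
a_4 = 1: 8/5  (≤ bound)
a_5 = 1: 13/8  (≤ bound)
a_6 = 1: 21/13  (> 8, stop)

13/8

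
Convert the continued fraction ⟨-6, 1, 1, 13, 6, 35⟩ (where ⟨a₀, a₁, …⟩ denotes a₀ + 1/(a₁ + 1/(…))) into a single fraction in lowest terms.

Start with 35.
6 + 1/(35/1) = 6 + 1/35 = 211/35
13 + 1/(211/35) = 13 + 35/211 = 2778/211
1 + 1/(2778/211) = 1 + 211/2778 = 2989/2778
1 + 1/(2989/2778) = 1 + 2778/2989 = 5767/2989
-6 + 1/(5767/2989) = -6 + 2989/5767 = -31613/5767

-31613/5767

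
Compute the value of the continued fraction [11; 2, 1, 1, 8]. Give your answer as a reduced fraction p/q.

Start with 8.
1 + 1/(8/1) = 1 + 1/8 = 9/8
1 + 1/(9/8) = 1 + 8/9 = 17/9
2 + 1/(17/9) = 2 + 9/17 = 43/17
11 + 1/(43/17) = 11 + 17/43 = 490/43

490/43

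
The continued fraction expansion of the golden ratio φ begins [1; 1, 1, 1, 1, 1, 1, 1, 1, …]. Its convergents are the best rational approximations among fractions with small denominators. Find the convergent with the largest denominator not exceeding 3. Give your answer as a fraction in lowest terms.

List convergents until the denominator exceeds the bound:
a_0 = 1: 1/1  (≤ bound)
a_1 = 1: 2/1  (≤ bound)
a_2 = 1: 3/2  (≤ bound)
a_3 = 1: 5/3  (≤ bound)
a_4 = 1: 8/5  (> 3, stop)

5/3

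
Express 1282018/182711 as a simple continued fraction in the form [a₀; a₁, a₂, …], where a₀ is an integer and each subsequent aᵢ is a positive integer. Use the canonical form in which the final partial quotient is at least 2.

[7; 60, 12, 8, 1, 1, 1, 9]

Apply division with remainder until the remainder is 0:
1282018 = 7·182711 + 3041, so a_0 = 7
182711 = 60·3041 + 251, so a_1 = 60
3041 = 12·251 + 29, so a_2 = 12
251 = 8·29 + 19, so a_3 = 8
29 = 1·19 + 10, so a_4 = 1
19 = 1·10 + 9, so a_5 = 1
10 = 1·9 + 1, so a_6 = 1
9 = 9·1 + 0, so a_7 = 9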